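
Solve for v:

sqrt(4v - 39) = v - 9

Square both sides: 4v - 39 = (v - 9)^2.
Expand and rearrange: v^2 - 22v + 120 = 0.
Solving gives v = 12 or v = 10.
Check each candidate in the original equation:
  v = 12: sqrt(9) = 3, while v - 9 = 3 — valid.
  v = 10: sqrt(1) = 1, while v - 9 = 1 — valid.

v = 10 or v = 12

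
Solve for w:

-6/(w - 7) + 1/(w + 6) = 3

Multiply both sides by (w - 7)(w + 6):
-6(w + 6) + (w - 7) = 3(w - 7)(w + 6).
Expand and collect terms: 3w^2 + 2w - 83 = 0.
By the quadratic formula, w = (-2 +/- sqrt(1000)) / 6, so w ~= 4.9371 or w ~= -5.6038.
Neither value makes a denominator zero (w != 7, w != -6), so both are valid.

w = -5.6038 or w = 4.9371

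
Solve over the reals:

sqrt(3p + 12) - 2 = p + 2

p = -4 or p = -1

Isolate the radical: sqrt(3p + 12) = p + 4.
Square both sides: 3p + 12 = (p + 4)^2.
Expand and rearrange: p^2 + 5p + 4 = 0.
Solving gives p = -1 or p = -4.
Check each candidate in the original equation:
  p = -1: sqrt(9) = 3, while p + 4 = 3 — valid.
  p = -4: sqrt(0) = 0, while p + 4 = 0 — valid.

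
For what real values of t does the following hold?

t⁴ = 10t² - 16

Let u = t². The equation becomes u² - 10u + 16 = 0.
Factor: (u - 2)(u - 8) = 0, so u = 2 or u = 8.
t² = 2 gives t = ±√(2) ≈ ±1.4142.
t² = 8 gives t = ±2·√(2) ≈ ±2.8284.

t = -2.8284 or t = -1.4142 or t = 1.4142 or t = 2.8284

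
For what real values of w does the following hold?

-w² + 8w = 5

Rearrange to standard form: -w² + 8w - 5 = 0.
Discriminant: (8)² − 4·(-1)·(-5) = 44.
Quadratic formula: w = (-8 ± √44) / (-2).
So w = 4 - √(11) ≈ 0.6834 or w = √(11) + 4 ≈ 7.3166.

w = 0.6834 or w = 7.3166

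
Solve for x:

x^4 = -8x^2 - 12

No real solutions.

Let u = x^2. The equation becomes u^2 + 8u + 12 = 0.
Factor: (u + 6)(u + 2) = 0, so u = -6 or u = -2.
x^2 = -6 < 0 has no real solution.
x^2 = -2 < 0 has no real solution.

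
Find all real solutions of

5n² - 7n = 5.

n = -0.5207 or n = 1.9207

Rearrange to standard form: 5n² - 7n - 5 = 0.
Discriminant: (-7)² − 4·5·(-5) = 149.
Quadratic formula: n = (7 ± √149) / 10.
So n = 7/10 + √(149)/10 ≈ 1.9207 or n = 7/10 - √(149)/10 ≈ -0.5207.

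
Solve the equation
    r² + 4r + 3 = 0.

Factor: (r + 3)(r + 1) = 0.
So r = -3 or r = -1.

r = -3 or r = -1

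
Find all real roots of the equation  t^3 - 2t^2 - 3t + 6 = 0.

t = -1.7321 or t = 1.7321 or t = 2

Possible rational roots are divisors of 6. Testing t = 2 gives 0, so (t - 2) is a factor.
Divide: t^3 - 2t^2 - 3t + 6 = (t - 2)(t^2 - 3).
Apply the quadratic formula to t^2 - 3 = 0: t = (0 +/- sqrt(12))/2, i.e. t ~= 1.7321 or t ~= -1.7321.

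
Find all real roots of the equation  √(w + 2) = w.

Square both sides: w + 2 = (w)².
Expand and rearrange: w² - w - 2 = 0.
Solving gives w = 2 or w = -1.
Check each candidate in the original equation:
  w = 2: √(4) = 2, while w = 2 — valid.
  w = -1: √(1) = 1, while w = -1 — extraneous.

w = 2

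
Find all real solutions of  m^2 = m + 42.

m = -6 or m = 7

Bring every term to one side: m^2 - m - 42 = 0.
Factor: (m - 7)(m + 6) = 0.
So m = 7 or m = -6.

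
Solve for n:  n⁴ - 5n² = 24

Let u = n². The equation becomes u² - 5u - 24 = 0.
Factor: (u + 3)(u - 8) = 0, so u = -3 or u = 8.
n² = -3 < 0 has no real solution.
n² = 8 gives n = ±2·√(2) ≈ ±2.8284.

n = -2.8284 or n = 2.8284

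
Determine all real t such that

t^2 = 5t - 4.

Bring every term to one side: t^2 - 5t + 4 = 0.
Factor: (t - 1)(t - 4) = 0.
So t = 1 or t = 4.

t = 1 or t = 4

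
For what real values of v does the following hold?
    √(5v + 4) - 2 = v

Isolate the radical: √(5v + 4) = v + 2.
Square both sides: 5v + 4 = (v + 2)².
Expand and rearrange: v² - v = 0.
Solving gives v = 1 or v = 0.
Check each candidate in the original equation:
  v = 1: √(9) = 3, while v + 2 = 3 — valid.
  v = 0: √(4) = 2, while v + 2 = 2 — valid.

v = 0 or v = 1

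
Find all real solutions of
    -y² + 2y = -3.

Bring every term to one side: -y² + 2y + 3 = 0.
Factor: -1(y - 3)(y + 1) = 0.
So y = 3 or y = -1.

y = -1 or y = 3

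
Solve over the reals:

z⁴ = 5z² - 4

z = -2 or z = -1 or z = 1 or z = 2

Let u = z². The equation becomes u² - 5u + 4 = 0.
Factor: (u - 4)(u - 1) = 0, so u = 4 or u = 1.
z² = 4 gives z = ±2.
z² = 1 gives z = ±1.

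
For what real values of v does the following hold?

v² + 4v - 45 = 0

Factor: (v + 9)(v - 5) = 0.
So v = -9 or v = 5.

v = -9 or v = 5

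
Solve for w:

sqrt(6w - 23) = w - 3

w = 4 or w = 8

Square both sides: 6w - 23 = (w - 3)^2.
Expand and rearrange: w^2 - 12w + 32 = 0.
Solving gives w = 8 or w = 4.
Check each candidate in the original equation:
  w = 8: sqrt(25) = 5, while w - 3 = 5 — valid.
  w = 4: sqrt(1) = 1, while w - 3 = 1 — valid.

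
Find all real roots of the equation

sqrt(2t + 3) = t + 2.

t = -1

Square both sides: 2t + 3 = (t + 2)^2.
Expand and rearrange: t^2 + 2t + 1 = 0.
This gives the repeated root t = -1.
Check in the original equation:
  t = -1: sqrt(1) = 1, while t + 2 = 1 — valid.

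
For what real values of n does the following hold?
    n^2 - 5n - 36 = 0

Factor: (n + 4)(n - 9) = 0.
So n = -4 or n = 9.

n = -4 or n = 9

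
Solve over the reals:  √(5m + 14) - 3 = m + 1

m = -2 or m = -1

Isolate the radical: √(5m + 14) = m + 4.
Square both sides: 5m + 14 = (m + 4)².
Expand and rearrange: m² + 3m + 2 = 0.
Solving gives m = -1 or m = -2.
Check each candidate in the original equation:
  m = -1: √(9) = 3, while m + 4 = 3 — valid.
  m = -2: √(4) = 2, while m + 4 = 2 — valid.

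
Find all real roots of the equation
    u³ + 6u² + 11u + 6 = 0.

Possible rational roots are divisors of 6. Testing u = -2 gives 0, so (u + 2) is a factor.
Divide: u³ + 6u² + 11u + 6 = (u + 2)(u² + 4u + 3).
Factor the quadratic: u = -1 or u = -3.

u = -3 or u = -2 or u = -1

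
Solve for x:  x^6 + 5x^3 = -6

Let u = x^3. The equation becomes u^2 + 5u + 6 = 0.
Factor: (u + 2)(u + 3) = 0, so u = -2 or u = -3.
x^3 = -2 gives x = -(2)^(1/3) ~= -1.2599.
x^3 = -3 gives x = -(3)^(1/3) ~= -1.4422.

x = -1.4422 or x = -1.2599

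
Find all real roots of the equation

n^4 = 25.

n = -2.2361 or n = 2.2361

Let u = n^2. The equation becomes u^2 - 25 = 0.
Factor: (u + 5)(u - 5) = 0, so u = -5 or u = 5.
n^2 = -5 < 0 has no real solution.
n^2 = 5 gives n = +/-sqrt(5) ~= +/-2.2361.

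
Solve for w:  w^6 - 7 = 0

w = -1.3831 or w = 1.3831

Let u = w^3. The equation becomes u^2 - 7 = 0.
By the quadratic formula, u = sqrt(7) or u = -sqrt(7).
w^3 = sqrt(7) gives w = (sqrt(7))^(1/3) ~= 1.3831.
w^3 = -sqrt(7) gives w = -(sqrt(7))^(1/3) ~= -1.3831.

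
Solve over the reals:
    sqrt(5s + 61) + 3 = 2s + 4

s = 4

Isolate the radical: sqrt(5s + 61) = 2s + 1.
Square both sides: 5s + 61 = (2s + 1)^2.
Expand and rearrange: 4s^2 - s - 60 = 0.
Solving gives s = 4 or s = -3.75.
Check each candidate in the original equation:
  s = 4: sqrt(81) = 9, while 2s + 1 = 9 — valid.
  s = -3.75: sqrt(42.25) = 6.5, while 2s + 1 = -6.5 — extraneous.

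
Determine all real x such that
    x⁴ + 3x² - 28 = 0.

Let u = x². The equation becomes u² + 3u - 28 = 0.
Factor: (u - 4)(u + 7) = 0, so u = 4 or u = -7.
x² = 4 gives x = ±2.
x² = -7 < 0 has no real solution.

x = -2 or x = 2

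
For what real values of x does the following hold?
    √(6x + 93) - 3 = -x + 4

Isolate the radical: √(6x + 93) = -x + 7.
Square both sides: 6x + 93 = (-x + 7)².
Expand and rearrange: x² - 20x - 44 = 0.
Solving gives x = 22 or x = -2.
Check each candidate in the original equation:
  x = 22: √(225) = 15, while -x + 7 = -15 — extraneous.
  x = -2: √(81) = 9, while -x + 7 = 9 — valid.

x = -2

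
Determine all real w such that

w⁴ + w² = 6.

Let u = w². The equation becomes u² + u - 6 = 0.
Factor: (u - 2)(u + 3) = 0, so u = 2 or u = -3.
w² = 2 gives w = ±√(2) ≈ ±1.4142.
w² = -3 < 0 has no real solution.

w = -1.4142 or w = 1.4142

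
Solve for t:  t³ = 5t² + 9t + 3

Rearrange: t³ - 5t² - 9t - 3 = 0.
Possible rational roots are divisors of -3. Testing t = -1 gives 0, so (t + 1) is a factor.
Divide: t³ - 5t² - 9t - 3 = (t + 1)(t² - 6t - 3).
Apply the quadratic formula to t² - 6t - 3 = 0: t = (6 ± √48)/2, i.e. t ≈ 6.4641 or t ≈ -0.4641.

t = -1 or t = -0.4641 or t = 6.4641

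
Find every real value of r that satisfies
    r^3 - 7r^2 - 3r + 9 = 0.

Possible rational roots are divisors of 9. Testing r = 1 gives 0, so (r - 1) is a factor.
Divide: r^3 - 7r^2 - 3r + 9 = (r - 1)(r^2 - 6r - 9).
Apply the quadratic formula to r^2 - 6r - 9 = 0: r = (6 +/- sqrt(72))/2, i.e. r ~= 7.2426 or r ~= -1.2426.

r = -1.2426 or r = 1 or r = 7.2426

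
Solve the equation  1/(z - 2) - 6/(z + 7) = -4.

z = -5.4479 or z = 1.6979

Multiply both sides by (z - 2)(z + 7):
(z + 7) - 6(z - 2) = -4(z - 2)(z + 7).
Expand and collect terms: -4z² - 15z + 37 = 0.
By the quadratic formula, z = (15 ± √817) / -8, so z ≈ -5.4479 or z ≈ 1.6979.
Neither value makes a denominator zero (z ≠ 2, z ≠ -7), so both are valid.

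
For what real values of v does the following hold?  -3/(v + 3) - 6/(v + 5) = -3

Multiply both sides by (v + 3)(v + 5):
-3(v + 5) - 6(v + 3) = -3(v + 3)(v + 5).
Expand and collect terms: -3v^2 - 15v - 12 = 0.
Factor or apply the quadratic formula: v = -4 or v = -1.
Neither value makes a denominator zero (v != -3, v != -5), so both are valid.

v = -4 or v = -1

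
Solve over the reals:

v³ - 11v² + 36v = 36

v = 2 or v = 3 or v = 6

Rearrange: v³ - 11v² + 36v - 36 = 0.
Possible rational roots are divisors of -36. Testing v = 3 gives 0, so (v - 3) is a factor.
Divide: v³ - 11v² + 36v - 36 = (v - 3)(v² - 8v + 12).
Factor the quadratic: v = 6 or v = 2.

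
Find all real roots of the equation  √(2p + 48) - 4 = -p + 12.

p = 8

Isolate the radical: √(2p + 48) = -p + 16.
Square both sides: 2p + 48 = (-p + 16)².
Expand and rearrange: p² - 34p + 208 = 0.
Solving gives p = 26 or p = 8.
Check each candidate in the original equation:
  p = 26: √(100) = 10, while -p + 16 = -10 — extraneous.
  p = 8: √(64) = 8, while -p + 16 = 8 — valid.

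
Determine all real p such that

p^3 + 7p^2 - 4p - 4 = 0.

Possible rational roots are divisors of -4. Testing p = 1 gives 0, so (p - 1) is a factor.
Divide: p^3 + 7p^2 - 4p - 4 = (p - 1)(p^2 + 8p + 4).
Apply the quadratic formula to p^2 + 8p + 4 = 0: p = (-8 +/- sqrt(48))/2, i.e. p ~= -0.5359 or p ~= -7.4641.

p = -7.4641 or p = -0.5359 or p = 1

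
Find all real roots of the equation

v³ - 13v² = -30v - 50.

Rearrange: v³ - 13v² + 30v + 50 = 0.
Possible rational roots are divisors of 50. Testing v = 5 gives 0, so (v - 5) is a factor.
Divide: v³ - 13v² + 30v + 50 = (v - 5)(v² - 8v - 10).
Apply the quadratic formula to v² - 8v - 10 = 0: v = (8 ± √104)/2, i.e. v ≈ 9.099 or v ≈ -1.099.

v = -1.099 or v = 5 or v = 9.099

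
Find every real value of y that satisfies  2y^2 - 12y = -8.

Rearrange to standard form: 2y^2 - 12y + 8 = 0.
Discriminant: (-12)^2 - 4*2*8 = 80.
Quadratic formula: y = (12 +/- sqrt(80)) / 4.
So y = sqrt(5) + 3 ~= 5.2361 or y = 3 - sqrt(5) ~= 0.7639.

y = 0.7639 or y = 5.2361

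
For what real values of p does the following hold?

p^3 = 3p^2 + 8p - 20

p = -2.7016 or p = 2 or p = 3.7016

Rearrange: p^3 - 3p^2 - 8p + 20 = 0.
Possible rational roots are divisors of 20. Testing p = 2 gives 0, so (p - 2) is a factor.
Divide: p^3 - 3p^2 - 8p + 20 = (p - 2)(p^2 - p - 10).
Apply the quadratic formula to p^2 - p - 10 = 0: p = (1 +/- sqrt(41))/2, i.e. p ~= 3.7016 or p ~= -2.7016.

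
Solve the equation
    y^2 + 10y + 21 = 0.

Factor: (y + 3)(y + 7) = 0.
So y = -3 or y = -7.

y = -7 or y = -3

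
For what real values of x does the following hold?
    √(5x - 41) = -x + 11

x = 9

Square both sides: 5x - 41 = (-x + 11)².
Expand and rearrange: x² - 27x + 162 = 0.
Solving gives x = 18 or x = 9.
Check each candidate in the original equation:
  x = 18: √(49) = 7, while -x + 11 = -7 — extraneous.
  x = 9: √(4) = 2, while -x + 11 = 2 — valid.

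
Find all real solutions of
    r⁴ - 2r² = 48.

r = -2.8284 or r = 2.8284

Let u = r². The equation becomes u² - 2u - 48 = 0.
Factor: (u - 8)(u + 6) = 0, so u = 8 or u = -6.
r² = 8 gives r = ±2·√(2) ≈ ±2.8284.
r² = -6 < 0 has no real solution.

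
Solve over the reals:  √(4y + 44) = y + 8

y = -2

Square both sides: 4y + 44 = (y + 8)².
Expand and rearrange: y² + 12y + 20 = 0.
Solving gives y = -2 or y = -10.
Check each candidate in the original equation:
  y = -2: √(36) = 6, while y + 8 = 6 — valid.
  y = -10: √(4) = 2, while y + 8 = -2 — extraneous.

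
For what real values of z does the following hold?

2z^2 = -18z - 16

Bring every term to one side: 2z^2 + 18z + 16 = 0.
Factor: 2(z + 1)(z + 8) = 0.
So z = -1 or z = -8.

z = -8 or z = -1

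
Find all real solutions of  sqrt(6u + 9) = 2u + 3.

Square both sides: 6u + 9 = (2u + 3)^2.
Expand and rearrange: 4u^2 + 6u = 0.
Solving gives u = 0 or u = -1.5.
Check each candidate in the original equation:
  u = 0: sqrt(9) = 3, while 2u + 3 = 3 — valid.
  u = -1.5: sqrt(0) = 0, while 2u + 3 = 0 — valid.

u = -1.5 or u = 0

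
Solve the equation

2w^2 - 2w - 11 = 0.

Discriminant: (-2)^2 - 4*2*(-11) = 92.
Quadratic formula: w = (2 +/- sqrt(92)) / 4.
So w = 1/2 + sqrt(23)/2 ~= 2.8979 or w = 1/2 - sqrt(23)/2 ~= -1.8979.

w = -1.8979 or w = 2.8979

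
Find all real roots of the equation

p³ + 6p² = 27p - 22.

p = -9.1962 or p = 1.1962 or p = 2

Rearrange: p³ + 6p² - 27p + 22 = 0.
Possible rational roots are divisors of 22. Testing p = 2 gives 0, so (p - 2) is a factor.
Divide: p³ + 6p² - 27p + 22 = (p - 2)(p² + 8p - 11).
Apply the quadratic formula to p² + 8p - 11 = 0: p = (-8 ± √108)/2, i.e. p ≈ 1.1962 or p ≈ -9.1962.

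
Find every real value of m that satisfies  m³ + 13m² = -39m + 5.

m = -8.1231 or m = -5 or m = 0.1231

Rearrange: m³ + 13m² + 39m - 5 = 0.
Possible rational roots are divisors of -5. Testing m = -5 gives 0, so (m + 5) is a factor.
Divide: m³ + 13m² + 39m - 5 = (m + 5)(m² + 8m - 1).
Apply the quadratic formula to m² + 8m - 1 = 0: m = (-8 ± √68)/2, i.e. m ≈ 0.1231 or m ≈ -8.1231.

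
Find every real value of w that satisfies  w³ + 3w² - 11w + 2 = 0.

Possible rational roots are divisors of 2. Testing w = 2 gives 0, so (w - 2) is a factor.
Divide: w³ + 3w² - 11w + 2 = (w - 2)(w² + 5w - 1).
Apply the quadratic formula to w² + 5w - 1 = 0: w = (-5 ± √29)/2, i.e. w ≈ 0.1926 or w ≈ -5.1926.

w = -5.1926 or w = 0.1926 or w = 2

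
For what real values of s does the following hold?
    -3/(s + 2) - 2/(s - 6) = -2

Multiply both sides by (s + 2)(s - 6):
-3(s - 6) - 2(s + 2) = -2(s + 2)(s - 6).
Expand and collect terms: -2s² + 13s + 10 = 0.
By the quadratic formula, s = (-13 ± √249) / -4, so s ≈ -0.6949 or s ≈ 7.1949.
Neither value makes a denominator zero (s ≠ -2, s ≠ 6), so both are valid.

s = -0.6949 or s = 7.1949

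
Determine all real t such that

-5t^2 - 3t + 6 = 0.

Discriminant: (-3)^2 - 4*(-5)*6 = 129.
Quadratic formula: t = (3 +/- sqrt(129)) / (-10).
So t = -sqrt(129)/10 - 3/10 ~= -1.4358 or t = -3/10 + sqrt(129)/10 ~= 0.8358.

t = -1.4358 or t = 0.8358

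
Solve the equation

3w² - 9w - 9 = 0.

Discriminant: (-9)² − 4·3·(-9) = 189.
Quadratic formula: w = (9 ± √189) / 6.
So w = 3/2 + √(21)/2 ≈ 3.7913 or w = 3/2 - √(21)/2 ≈ -0.7913.

w = -0.7913 or w = 3.7913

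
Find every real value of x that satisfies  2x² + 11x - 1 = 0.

Discriminant: (11)² − 4·2·(-1) = 129.
Quadratic formula: x = (-11 ± √129) / 4.
So x = -11/4 + √(129)/4 ≈ 0.0895 or x = -√(129)/4 - 11/4 ≈ -5.5895.

x = -5.5895 or x = 0.0895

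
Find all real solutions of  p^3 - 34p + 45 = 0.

p = -6.4051 or p = 1.4051 or p = 5

Possible rational roots are divisors of 45. Testing p = 5 gives 0, so (p - 5) is a factor.
Divide: p^3 - 34p + 45 = (p - 5)(p^2 + 5p - 9).
Apply the quadratic formula to p^2 + 5p - 9 = 0: p = (-5 +/- sqrt(61))/2, i.e. p ~= 1.4051 or p ~= -6.4051.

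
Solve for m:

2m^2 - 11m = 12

m = -0.9327 or m = 6.4327

Rearrange to standard form: 2m^2 - 11m - 12 = 0.
Discriminant: (-11)^2 - 4*2*(-12) = 217.
Quadratic formula: m = (11 +/- sqrt(217)) / 4.
So m = 11/4 + sqrt(217)/4 ~= 6.4327 or m = 11/4 - sqrt(217)/4 ~= -0.9327.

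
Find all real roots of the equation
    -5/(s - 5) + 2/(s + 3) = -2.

s = -3.7783 or s = 7.2783

Multiply both sides by (s - 5)(s + 3):
-5(s + 3) + 2(s - 5) = -2(s - 5)(s + 3).
Expand and collect terms: -2s² + 7s + 55 = 0.
By the quadratic formula, s = (-7 ± √489) / -4, so s ≈ -3.7783 or s ≈ 7.2783.
Neither value makes a denominator zero (s ≠ 5, s ≠ -3), so both are valid.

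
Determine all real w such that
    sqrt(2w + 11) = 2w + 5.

w = -1

Square both sides: 2w + 11 = (2w + 5)^2.
Expand and rearrange: 4w^2 + 18w + 14 = 0.
Solving gives w = -1 or w = -3.5.
Check each candidate in the original equation:
  w = -1: sqrt(9) = 3, while 2w + 5 = 3 — valid.
  w = -3.5: sqrt(4) = 2, while 2w + 5 = -2 — extraneous.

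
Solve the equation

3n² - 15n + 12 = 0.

Factor: 3(n - 1)(n - 4) = 0.
So n = 1 or n = 4.

n = 1 or n = 4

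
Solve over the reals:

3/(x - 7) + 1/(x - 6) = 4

x = 6.134 or x = 7.866

Multiply both sides by (x - 7)(x - 6):
3(x - 6) + (x - 7) = 4(x - 7)(x - 6).
Expand and collect terms: 4x² - 56x + 193 = 0.
By the quadratic formula, x = (56 ± √48) / 8, so x ≈ 7.866 or x ≈ 6.134.
Neither value makes a denominator zero (x ≠ 7, x ≠ 6), so both are valid.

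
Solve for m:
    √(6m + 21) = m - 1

m = 10

Square both sides: 6m + 21 = (m - 1)².
Expand and rearrange: m² - 8m - 20 = 0.
Solving gives m = 10 or m = -2.
Check each candidate in the original equation:
  m = 10: √(81) = 9, while m - 1 = 9 — valid.
  m = -2: √(9) = 3, while m - 1 = -3 — extraneous.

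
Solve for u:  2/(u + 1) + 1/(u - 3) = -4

u = -1.5292 or u = 2.7792

Multiply both sides by (u + 1)(u - 3):
2(u - 3) + (u + 1) = -4(u + 1)(u - 3).
Expand and collect terms: -4u² + 5u + 17 = 0.
By the quadratic formula, u = (-5 ± √297) / -8, so u ≈ -1.5292 or u ≈ 2.7792.
Neither value makes a denominator zero (u ≠ -1, u ≠ 3), so both are valid.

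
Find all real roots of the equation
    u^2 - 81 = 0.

Factor: (u - 9)(u + 9) = 0.
So u = 9 or u = -9.

u = -9 or u = 9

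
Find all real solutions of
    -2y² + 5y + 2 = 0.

Discriminant: (5)² − 4·(-2)·2 = 41.
Quadratic formula: y = (-5 ± √41) / (-4).
So y = 5/4 - √(41)/4 ≈ -0.3508 or y = 5/4 + √(41)/4 ≈ 2.8508.

y = -0.3508 or y = 2.8508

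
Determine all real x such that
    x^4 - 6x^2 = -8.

Let u = x^2. The equation becomes u^2 - 6u + 8 = 0.
Factor: (u - 4)(u - 2) = 0, so u = 4 or u = 2.
x^2 = 4 gives x = +/-2.
x^2 = 2 gives x = +/-sqrt(2) ~= +/-1.4142.

x = -2 or x = -1.4142 or x = 1.4142 or x = 2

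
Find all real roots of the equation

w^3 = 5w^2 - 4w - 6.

Rearrange: w^3 - 5w^2 + 4w + 6 = 0.
Possible rational roots are divisors of 6. Testing w = 3 gives 0, so (w - 3) is a factor.
Divide: w^3 - 5w^2 + 4w + 6 = (w - 3)(w^2 - 2w - 2).
Apply the quadratic formula to w^2 - 2w - 2 = 0: w = (2 +/- sqrt(12))/2, i.e. w ~= 2.7321 or w ~= -0.7321.

w = -0.7321 or w = 2.7321 or w = 3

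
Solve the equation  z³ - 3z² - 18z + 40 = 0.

z = -4 or z = 2 or z = 5

Possible rational roots are divisors of 40. Testing z = 5 gives 0, so (z - 5) is a factor.
Divide: z³ - 3z² - 18z + 40 = (z - 5)(z² + 2z - 8).
Factor the quadratic: z = 2 or z = -4.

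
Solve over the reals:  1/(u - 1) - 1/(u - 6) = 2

Multiply both sides by (u - 1)(u - 6):
(u - 6) - (u - 1) = 2(u - 1)(u - 6).
Expand and collect terms: 2u² - 14u + 17 = 0.
By the quadratic formula, u = (14 ± √60) / 4, so u ≈ 5.4365 or u ≈ 1.5635.
Neither value makes a denominator zero (u ≠ 1, u ≠ 6), so both are valid.

u = 1.5635 or u = 5.4365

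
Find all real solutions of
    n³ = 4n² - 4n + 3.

Rearrange: n³ - 4n² + 4n - 3 = 0.
Possible rational roots are divisors of -3. Testing n = 3 gives 0, so (n - 3) is a factor.
Divide: n³ - 4n² + 4n - 3 = (n - 3)(n² - n + 1).
The quadratic n² - n + 1 has discriminant -3 < 0, so no further real roots.

n = 3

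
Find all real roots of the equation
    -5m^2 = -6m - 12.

Rearrange to standard form: -5m^2 + 6m + 12 = 0.
Discriminant: (6)^2 - 4*(-5)*12 = 276.
Quadratic formula: m = (-6 +/- sqrt(276)) / (-10).
So m = 3/5 - sqrt(69)/5 ~= -1.0613 or m = 3/5 + sqrt(69)/5 ~= 2.2613.

m = -1.0613 or m = 2.2613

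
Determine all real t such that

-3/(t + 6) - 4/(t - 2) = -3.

t = -5.157 or t = 3.4904

Multiply both sides by (t + 6)(t - 2):
-3(t - 2) - 4(t + 6) = -3(t + 6)(t - 2).
Expand and collect terms: -3t^2 - 5t + 54 = 0.
By the quadratic formula, t = (5 +/- sqrt(673)) / -6, so t ~= -5.157 or t ~= 3.4904.
Neither value makes a denominator zero (t != -6, t != 2), so both are valid.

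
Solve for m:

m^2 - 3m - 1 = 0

m = -0.3028 or m = 3.3028

Discriminant: (-3)^2 - 4*1*(-1) = 13.
Quadratic formula: m = (3 +/- sqrt(13)) / 2.
So m = 3/2 + sqrt(13)/2 ~= 3.3028 or m = 3/2 - sqrt(13)/2 ~= -0.3028.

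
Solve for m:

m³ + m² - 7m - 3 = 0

Possible rational roots are divisors of -3. Testing m = -3 gives 0, so (m + 3) is a factor.
Divide: m³ + m² - 7m - 3 = (m + 3)(m² - 2m - 1).
Apply the quadratic formula to m² - 2m - 1 = 0: m = (2 ± √8)/2, i.e. m ≈ 2.4142 or m ≈ -0.4142.

m = -3 or m = -0.4142 or m = 2.4142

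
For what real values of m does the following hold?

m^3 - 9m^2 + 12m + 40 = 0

Possible rational roots are divisors of 40. Testing m = 5 gives 0, so (m - 5) is a factor.
Divide: m^3 - 9m^2 + 12m + 40 = (m - 5)(m^2 - 4m - 8).
Apply the quadratic formula to m^2 - 4m - 8 = 0: m = (4 +/- sqrt(48))/2, i.e. m ~= 5.4641 or m ~= -1.4641.

m = -1.4641 or m = 5 or m = 5.4641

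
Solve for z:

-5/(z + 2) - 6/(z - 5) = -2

Multiply both sides by (z + 2)(z - 5):
-5(z - 5) - 6(z + 2) = -2(z + 2)(z - 5).
Expand and collect terms: -2z² + 17z + 7 = 0.
By the quadratic formula, z = (-17 ± √345) / -4, so z ≈ -0.3935 or z ≈ 8.8935.
Neither value makes a denominator zero (z ≠ -2, z ≠ 5), so both are valid.

z = -0.3935 or z = 8.8935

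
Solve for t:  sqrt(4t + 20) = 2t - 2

t = 4

Square both sides: 4t + 20 = (2t - 2)^2.
Expand and rearrange: 4t^2 - 12t - 16 = 0.
Solving gives t = 4 or t = -1.
Check each candidate in the original equation:
  t = 4: sqrt(36) = 6, while 2t - 2 = 6 — valid.
  t = -1: sqrt(16) = 4, while 2t - 2 = -4 — extraneous.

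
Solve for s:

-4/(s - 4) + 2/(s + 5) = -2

s = -5.831 or s = 5.831

Multiply both sides by (s - 4)(s + 5):
-4(s + 5) + 2(s - 4) = -2(s - 4)(s + 5).
Expand and collect terms: -2s² + 68 = 0.
By the quadratic formula, s = (0 ± √544) / -4, so s ≈ -5.831 or s ≈ 5.831.
Neither value makes a denominator zero (s ≠ 4, s ≠ -5), so both are valid.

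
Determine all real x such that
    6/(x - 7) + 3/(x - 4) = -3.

x = 2.2679 or x = 5.7321

Multiply both sides by (x - 7)(x - 4):
6(x - 4) + 3(x - 7) = -3(x - 7)(x - 4).
Expand and collect terms: -3x² + 24x - 39 = 0.
By the quadratic formula, x = (-24 ± √108) / -6, so x ≈ 2.2679 or x ≈ 5.7321.
Neither value makes a denominator zero (x ≠ 7, x ≠ 4), so both are valid.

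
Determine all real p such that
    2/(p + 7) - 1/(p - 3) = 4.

p = -6.4865 or p = 2.7365

Multiply both sides by (p + 7)(p - 3):
2(p - 3) - (p + 7) = 4(p + 7)(p - 3).
Expand and collect terms: 4p^2 + 15p - 71 = 0.
By the quadratic formula, p = (-15 +/- sqrt(1361)) / 8, so p ~= 2.7365 or p ~= -6.4865.
Neither value makes a denominator zero (p != -7, p != 3), so both are valid.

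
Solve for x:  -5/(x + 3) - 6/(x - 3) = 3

Multiply both sides by (x + 3)(x - 3):
-5(x - 3) - 6(x + 3) = 3(x + 3)(x - 3).
Expand and collect terms: 3x^2 + 11x - 24 = 0.
By the quadratic formula, x = (-11 +/- sqrt(409)) / 6, so x ~= 1.5373 or x ~= -5.204.
Neither value makes a denominator zero (x != -3, x != 3), so both are valid.

x = -5.204 or x = 1.5373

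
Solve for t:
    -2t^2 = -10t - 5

Rearrange to standard form: -2t^2 + 10t + 5 = 0.
Discriminant: (10)^2 - 4*(-2)*5 = 140.
Quadratic formula: t = (-10 +/- sqrt(140)) / (-4).
So t = 5/2 - sqrt(35)/2 ~= -0.458 or t = 5/2 + sqrt(35)/2 ~= 5.458.

t = -0.458 or t = 5.458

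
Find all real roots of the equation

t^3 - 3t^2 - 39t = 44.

t = -4 or t = -1.3218 or t = 8.3218

Rearrange: t^3 - 3t^2 - 39t - 44 = 0.
Possible rational roots are divisors of -44. Testing t = -4 gives 0, so (t + 4) is a factor.
Divide: t^3 - 3t^2 - 39t - 44 = (t + 4)(t^2 - 7t - 11).
Apply the quadratic formula to t^2 - 7t - 11 = 0: t = (7 +/- sqrt(93))/2, i.e. t ~= 8.3218 or t ~= -1.3218.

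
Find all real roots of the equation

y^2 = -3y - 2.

y = -2 or y = -1

Bring every term to one side: y^2 + 3y + 2 = 0.
Factor: (y + 1)(y + 2) = 0.
So y = -1 or y = -2.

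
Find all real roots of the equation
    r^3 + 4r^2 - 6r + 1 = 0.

Possible rational roots are divisors of 1. Testing r = 1 gives 0, so (r - 1) is a factor.
Divide: r^3 + 4r^2 - 6r + 1 = (r - 1)(r^2 + 5r - 1).
Apply the quadratic formula to r^2 + 5r - 1 = 0: r = (-5 +/- sqrt(29))/2, i.e. r ~= 0.1926 or r ~= -5.1926.

r = -5.1926 or r = 0.1926 or r = 1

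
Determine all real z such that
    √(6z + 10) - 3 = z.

Isolate the radical: √(6z + 10) = z + 3.
Square both sides: 6z + 10 = (z + 3)².
Expand and rearrange: z² - 1 = 0.
Solving gives z = 1 or z = -1.
Check each candidate in the original equation:
  z = 1: √(16) = 4, while z + 3 = 4 — valid.
  z = -1: √(4) = 2, while z + 3 = 2 — valid.

z = -1 or z = 1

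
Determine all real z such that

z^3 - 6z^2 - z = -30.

z = -2 or z = 3 or z = 5

Rearrange: z^3 - 6z^2 - z + 30 = 0.
Possible rational roots are divisors of 30. Testing z = 3 gives 0, so (z - 3) is a factor.
Divide: z^3 - 6z^2 - z + 30 = (z - 3)(z^2 - 3z - 10).
Factor the quadratic: z = 5 or z = -2.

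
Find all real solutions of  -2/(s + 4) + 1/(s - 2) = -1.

s = -1 or s = 0

Multiply both sides by (s + 4)(s - 2):
-2(s - 2) + (s + 4) = -(s + 4)(s - 2).
Expand and collect terms: -s^2 - s = 0.
Factor or apply the quadratic formula: s = -1 or s = 0.
Neither value makes a denominator zero (s != -4, s != 2), so both are valid.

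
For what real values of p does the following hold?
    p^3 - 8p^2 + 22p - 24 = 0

p = 4

Possible rational roots are divisors of -24. Testing p = 4 gives 0, so (p - 4) is a factor.
Divide: p^3 - 8p^2 + 22p - 24 = (p - 4)(p^2 - 4p + 6).
The quadratic p^2 - 4p + 6 has discriminant -8 < 0, so no further real roots.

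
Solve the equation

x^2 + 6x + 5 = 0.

x = -5 or x = -1

Factor: (x + 1)(x + 5) = 0.
So x = -1 or x = -5.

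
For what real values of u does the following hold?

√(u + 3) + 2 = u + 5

u = -3 or u = -2

Isolate the radical: √(u + 3) = u + 3.
Square both sides: u + 3 = (u + 3)².
Expand and rearrange: u² + 5u + 6 = 0.
Solving gives u = -2 or u = -3.
Check each candidate in the original equation:
  u = -2: √(1) = 1, while u + 3 = 1 — valid.
  u = -3: √(0) = 0, while u + 3 = 0 — valid.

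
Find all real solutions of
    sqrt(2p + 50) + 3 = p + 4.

Isolate the radical: sqrt(2p + 50) = p + 1.
Square both sides: 2p + 50 = (p + 1)^2.
Expand and rearrange: p^2 - 49 = 0.
Solving gives p = 7 or p = -7.
Check each candidate in the original equation:
  p = 7: sqrt(64) = 8, while p + 1 = 8 — valid.
  p = -7: sqrt(36) = 6, while p + 1 = -6 — extraneous.

p = 7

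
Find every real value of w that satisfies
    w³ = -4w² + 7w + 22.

w = -4.4641 or w = -2 or w = 2.4641

Rearrange: w³ + 4w² - 7w - 22 = 0.
Possible rational roots are divisors of -22. Testing w = -2 gives 0, so (w + 2) is a factor.
Divide: w³ + 4w² - 7w - 22 = (w + 2)(w² + 2w - 11).
Apply the quadratic formula to w² + 2w - 11 = 0: w = (-2 ± √48)/2, i.e. w ≈ 2.4641 or w ≈ -4.4641.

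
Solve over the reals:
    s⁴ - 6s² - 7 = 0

Let u = s². The equation becomes u² - 6u - 7 = 0.
Factor: (u - 7)(u + 1) = 0, so u = 7 or u = -1.
s² = 7 gives s = ±√(7) ≈ ±2.6458.
s² = -1 < 0 has no real solution.

s = -2.6458 or s = 2.6458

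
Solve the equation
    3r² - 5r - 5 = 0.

r = -0.7033 or r = 2.3699

Discriminant: (-5)² − 4·3·(-5) = 85.
Quadratic formula: r = (5 ± √85) / 6.
So r = 5/6 + √(85)/6 ≈ 2.3699 or r = 5/6 - √(85)/6 ≈ -0.7033.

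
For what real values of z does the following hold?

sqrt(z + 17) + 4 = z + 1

z = 8

Isolate the radical: sqrt(z + 17) = z - 3.
Square both sides: z + 17 = (z - 3)^2.
Expand and rearrange: z^2 - 7z - 8 = 0.
Solving gives z = 8 or z = -1.
Check each candidate in the original equation:
  z = 8: sqrt(25) = 5, while z - 3 = 5 — valid.
  z = -1: sqrt(16) = 4, while z - 3 = -4 — extraneous.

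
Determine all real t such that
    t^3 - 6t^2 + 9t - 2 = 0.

Possible rational roots are divisors of -2. Testing t = 2 gives 0, so (t - 2) is a factor.
Divide: t^3 - 6t^2 + 9t - 2 = (t - 2)(t^2 - 4t + 1).
Apply the quadratic formula to t^2 - 4t + 1 = 0: t = (4 +/- sqrt(12))/2, i.e. t ~= 3.7321 or t ~= 0.2679.

t = 0.2679 or t = 2 or t = 3.7321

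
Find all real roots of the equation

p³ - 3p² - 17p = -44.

p = -4 or p = 2.382 or p = 4.618

Rearrange: p³ - 3p² - 17p + 44 = 0.
Possible rational roots are divisors of 44. Testing p = -4 gives 0, so (p + 4) is a factor.
Divide: p³ - 3p² - 17p + 44 = (p + 4)(p² - 7p + 11).
Apply the quadratic formula to p² - 7p + 11 = 0: p = (7 ± √5)/2, i.e. p ≈ 4.618 or p ≈ 2.382.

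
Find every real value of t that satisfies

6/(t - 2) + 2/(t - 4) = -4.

t = 0.2679 or t = 3.7321

Multiply both sides by (t - 2)(t - 4):
6(t - 4) + 2(t - 2) = -4(t - 2)(t - 4).
Expand and collect terms: -4t^2 + 16t - 4 = 0.
By the quadratic formula, t = (-16 +/- sqrt(192)) / -8, so t ~= 0.2679 or t ~= 3.7321.
Neither value makes a denominator zero (t != 2, t != 4), so both are valid.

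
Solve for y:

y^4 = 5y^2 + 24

Let u = y^2. The equation becomes u^2 - 5u - 24 = 0.
Factor: (u - 8)(u + 3) = 0, so u = 8 or u = -3.
y^2 = 8 gives y = +/-2*sqrt(2) ~= +/-2.8284.
y^2 = -3 < 0 has no real solution.

y = -2.8284 or y = 2.8284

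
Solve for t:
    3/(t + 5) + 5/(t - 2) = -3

Multiply both sides by (t + 5)(t - 2):
3(t - 2) + 5(t + 5) = -3(t + 5)(t - 2).
Expand and collect terms: -3t² - 17t + 11 = 0.
By the quadratic formula, t = (17 ± √421) / -6, so t ≈ -6.253 or t ≈ 0.5864.
Neither value makes a denominator zero (t ≠ -5, t ≠ 2), so both are valid.

t = -6.253 or t = 0.5864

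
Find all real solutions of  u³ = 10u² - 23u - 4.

Rearrange: u³ - 10u² + 23u + 4 = 0.
Possible rational roots are divisors of 4. Testing u = 4 gives 0, so (u - 4) is a factor.
Divide: u³ - 10u² + 23u + 4 = (u - 4)(u² - 6u - 1).
Apply the quadratic formula to u² - 6u - 1 = 0: u = (6 ± √40)/2, i.e. u ≈ 6.1623 or u ≈ -0.1623.

u = -0.1623 or u = 4 or u = 6.1623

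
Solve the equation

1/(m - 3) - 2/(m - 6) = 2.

Multiply both sides by (m - 3)(m - 6):
(m - 6) - 2(m - 3) = 2(m - 3)(m - 6).
Expand and collect terms: 2m² - 17m + 36 = 0.
Factor or apply the quadratic formula: m = 4.5 or m = 4.
Neither value makes a denominator zero (m ≠ 3, m ≠ 6), so both are valid.

m = 4 or m = 4.5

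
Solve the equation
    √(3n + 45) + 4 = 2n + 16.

n = -3

Isolate the radical: √(3n + 45) = 2n + 12.
Square both sides: 3n + 45 = (2n + 12)².
Expand and rearrange: 4n² + 45n + 99 = 0.
Solving gives n = -3 or n = -8.25.
Check each candidate in the original equation:
  n = -3: √(36) = 6, while 2n + 12 = 6 — valid.
  n = -8.25: √(20.25) = 4.5, while 2n + 12 = -4.5 — extraneous.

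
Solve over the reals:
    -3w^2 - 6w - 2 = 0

w = -1.5774 or w = -0.4226

Discriminant: (-6)^2 - 4*(-3)*(-2) = 12.
Quadratic formula: w = (6 +/- sqrt(12)) / (-6).
So w = -1 - sqrt(3)/3 ~= -1.5774 or w = -1 + sqrt(3)/3 ~= -0.4226.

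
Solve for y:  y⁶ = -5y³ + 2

y = -1.7514 or y = 0.7194

Let u = y³. The equation becomes u² + 5u - 2 = 0.
By the quadratic formula, u = -5/2 + √(33)/2 or u = -√(33)/2 - 5/2.
y³ = -5/2 + √(33)/2 gives y = ∛(-5/2 + √(33)/2) ≈ 0.7194.
y³ = -√(33)/2 - 5/2 gives y = -∛(5/2 + √(33)/2) ≈ -1.7514.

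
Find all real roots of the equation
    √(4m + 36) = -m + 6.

Square both sides: 4m + 36 = (-m + 6)².
Expand and rearrange: m² - 16m = 0.
Solving gives m = 16 or m = 0.
Check each candidate in the original equation:
  m = 16: √(100) = 10, while -m + 6 = -10 — extraneous.
  m = 0: √(36) = 6, while -m + 6 = 6 — valid.

m = 0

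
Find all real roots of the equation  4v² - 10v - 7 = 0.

Discriminant: (-10)² − 4·4·(-7) = 212.
Quadratic formula: v = (10 ± √212) / 8.
So v = 5/4 + √(53)/4 ≈ 3.07 or v = 5/4 - √(53)/4 ≈ -0.57.

v = -0.57 or v = 3.07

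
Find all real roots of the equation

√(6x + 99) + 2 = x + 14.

Isolate the radical: √(6x + 99) = x + 12.
Square both sides: 6x + 99 = (x + 12)².
Expand and rearrange: x² + 18x + 45 = 0.
Solving gives x = -3 or x = -15.
Check each candidate in the original equation:
  x = -3: √(81) = 9, while x + 12 = 9 — valid.
  x = -15: √(9) = 3, while x + 12 = -3 — extraneous.

x = -3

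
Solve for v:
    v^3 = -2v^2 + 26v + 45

Rearrange: v^3 + 2v^2 - 26v - 45 = 0.
Possible rational roots are divisors of -45. Testing v = 5 gives 0, so (v - 5) is a factor.
Divide: v^3 + 2v^2 - 26v - 45 = (v - 5)(v^2 + 7v + 9).
Apply the quadratic formula to v^2 + 7v + 9 = 0: v = (-7 +/- sqrt(13))/2, i.e. v ~= -1.6972 or v ~= -5.3028.

v = -5.3028 or v = -1.6972 or v = 5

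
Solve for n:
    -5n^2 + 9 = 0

Discriminant: (0)^2 - 4*(-5)*9 = 180.
Quadratic formula: n = (0 +/- sqrt(180)) / (-10).
So n = -3*sqrt(5)/5 ~= -1.3416 or n = 3*sqrt(5)/5 ~= 1.3416.

n = -1.3416 or n = 1.3416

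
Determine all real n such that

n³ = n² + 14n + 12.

Rearrange: n³ - n² - 14n - 12 = 0.
Possible rational roots are divisors of -12. Testing n = -1 gives 0, so (n + 1) is a factor.
Divide: n³ - n² - 14n - 12 = (n + 1)(n² - 2n - 12).
Apply the quadratic formula to n² - 2n - 12 = 0: n = (2 ± √52)/2, i.e. n ≈ 4.6056 or n ≈ -2.6056.

n = -2.6056 or n = -1 or n = 4.6056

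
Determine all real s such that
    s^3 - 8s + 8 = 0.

s = -3.2361 or s = 1.2361 or s = 2

Possible rational roots are divisors of 8. Testing s = 2 gives 0, so (s - 2) is a factor.
Divide: s^3 - 8s + 8 = (s - 2)(s^2 + 2s - 4).
Apply the quadratic formula to s^2 + 2s - 4 = 0: s = (-2 +/- sqrt(20))/2, i.e. s ~= 1.2361 or s ~= -3.2361.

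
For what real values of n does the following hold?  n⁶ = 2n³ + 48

n = -1.8171 or n = 2

Let u = n³. The equation becomes u² - 2u - 48 = 0.
Factor: (u + 6)(u - 8) = 0, so u = -6 or u = 8.
n³ = -6 gives n = -∛(6) ≈ -1.8171.
n³ = 8 gives n = 2.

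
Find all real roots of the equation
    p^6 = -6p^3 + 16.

Let u = p^3. The equation becomes u^2 + 6u - 16 = 0.
Factor: (u + 8)(u - 2) = 0, so u = -8 or u = 2.
p^3 = -8 gives p = -2.
p^3 = 2 gives p = (2)^(1/3) ~= 1.2599.

p = -2 or p = 1.2599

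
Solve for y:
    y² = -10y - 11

y = -8.7417 or y = -1.2583

Rearrange to standard form: y² + 10y + 11 = 0.
Discriminant: (10)² − 4·1·11 = 56.
Quadratic formula: y = (-10 ± √56) / 2.
So y = -5 + √(14) ≈ -1.2583 or y = -5 - √(14) ≈ -8.7417.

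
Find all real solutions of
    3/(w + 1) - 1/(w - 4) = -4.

w = -1.7186 or w = 4.2186

Multiply both sides by (w + 1)(w - 4):
3(w - 4) - (w + 1) = -4(w + 1)(w - 4).
Expand and collect terms: -4w² + 10w + 29 = 0.
By the quadratic formula, w = (-10 ± √564) / -8, so w ≈ -1.7186 or w ≈ 4.2186.
Neither value makes a denominator zero (w ≠ -1, w ≠ 4), so both are valid.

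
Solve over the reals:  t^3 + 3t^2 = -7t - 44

t = -4

Rearrange: t^3 + 3t^2 + 7t + 44 = 0.
Possible rational roots are divisors of 44. Testing t = -4 gives 0, so (t + 4) is a factor.
Divide: t^3 + 3t^2 + 7t + 44 = (t + 4)(t^2 - t + 11).
The quadratic t^2 - t + 11 has discriminant -43 < 0, so no further real roots.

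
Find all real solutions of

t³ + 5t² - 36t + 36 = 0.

Possible rational roots are divisors of 36. Testing t = 3 gives 0, so (t - 3) is a factor.
Divide: t³ + 5t² - 36t + 36 = (t - 3)(t² + 8t - 12).
Apply the quadratic formula to t² + 8t - 12 = 0: t = (-8 ± √112)/2, i.e. t ≈ 1.2915 or t ≈ -9.2915.

t = -9.2915 or t = 1.2915 or t = 3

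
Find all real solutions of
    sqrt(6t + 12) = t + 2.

t = -2 or t = 4

Square both sides: 6t + 12 = (t + 2)^2.
Expand and rearrange: t^2 - 2t - 8 = 0.
Solving gives t = 4 or t = -2.
Check each candidate in the original equation:
  t = 4: sqrt(36) = 6, while t + 2 = 6 — valid.
  t = -2: sqrt(0) = 0, while t + 2 = 0 — valid.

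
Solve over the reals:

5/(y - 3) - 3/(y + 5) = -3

y = -3.6667 or y = 1

Multiply both sides by (y - 3)(y + 5):
5(y + 5) - 3(y - 3) = -3(y - 3)(y + 5).
Expand and collect terms: -3y^2 - 8y + 11 = 0.
Factor or apply the quadratic formula: y = -3.6667 or y = 1.
Neither value makes a denominator zero (y != 3, y != -5), so both are valid.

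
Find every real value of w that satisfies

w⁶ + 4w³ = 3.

w = -1.6686 or w = 0.8643

Let u = w³. The equation becomes u² + 4u - 3 = 0.
By the quadratic formula, u = -2 + √(7) or u = -√(7) - 2.
w³ = -2 + √(7) gives w = ∛(-2 + √(7)) ≈ 0.8643.
w³ = -√(7) - 2 gives w = -∛(2 + √(7)) ≈ -1.6686.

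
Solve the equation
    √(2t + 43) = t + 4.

Square both sides: 2t + 43 = (t + 4)².
Expand and rearrange: t² + 6t - 27 = 0.
Solving gives t = 3 or t = -9.
Check each candidate in the original equation:
  t = 3: √(49) = 7, while t + 4 = 7 — valid.
  t = -9: √(25) = 5, while t + 4 = -5 — extraneous.

t = 3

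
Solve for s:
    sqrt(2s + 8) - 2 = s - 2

Isolate the radical: sqrt(2s + 8) = s.
Square both sides: 2s + 8 = (s)^2.
Expand and rearrange: s^2 - 2s - 8 = 0.
Solving gives s = 4 or s = -2.
Check each candidate in the original equation:
  s = 4: sqrt(16) = 4, while s = 4 — valid.
  s = -2: sqrt(4) = 2, while s = -2 — extraneous.

s = 4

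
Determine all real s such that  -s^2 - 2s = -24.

s = -6 or s = 4

Bring every term to one side: -s^2 - 2s + 24 = 0.
Factor: -1(s - 4)(s + 6) = 0.
So s = 4 or s = -6.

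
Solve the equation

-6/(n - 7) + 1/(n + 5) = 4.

n = -4.7133 or n = 5.4633

Multiply both sides by (n - 7)(n + 5):
-6(n + 5) + (n - 7) = 4(n - 7)(n + 5).
Expand and collect terms: 4n² - 3n - 103 = 0.
By the quadratic formula, n = (3 ± √1657) / 8, so n ≈ 5.4633 or n ≈ -4.7133.
Neither value makes a denominator zero (n ≠ 7, n ≠ -5), so both are valid.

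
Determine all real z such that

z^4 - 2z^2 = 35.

Let u = z^2. The equation becomes u^2 - 2u - 35 = 0.
Factor: (u - 7)(u + 5) = 0, so u = 7 or u = -5.
z^2 = 7 gives z = +/-sqrt(7) ~= +/-2.6458.
z^2 = -5 < 0 has no real solution.

z = -2.6458 or z = 2.6458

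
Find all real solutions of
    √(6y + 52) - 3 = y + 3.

y = 2

Isolate the radical: √(6y + 52) = y + 6.
Square both sides: 6y + 52 = (y + 6)².
Expand and rearrange: y² + 6y - 16 = 0.
Solving gives y = 2 or y = -8.
Check each candidate in the original equation:
  y = 2: √(64) = 8, while y + 6 = 8 — valid.
  y = -8: √(4) = 2, while y + 6 = -2 — extraneous.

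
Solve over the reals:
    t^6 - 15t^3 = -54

Let u = t^3. The equation becomes u^2 - 15u + 54 = 0.
Factor: (u - 6)(u - 9) = 0, so u = 6 or u = 9.
t^3 = 6 gives t = (6)^(1/3) ~= 1.8171.
t^3 = 9 gives t = (9)^(1/3) ~= 2.0801.

t = 1.8171 or t = 2.0801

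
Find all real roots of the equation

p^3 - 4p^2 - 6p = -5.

Rearrange: p^3 - 4p^2 - 6p + 5 = 0.
Possible rational roots are divisors of 5. Testing p = 5 gives 0, so (p - 5) is a factor.
Divide: p^3 - 4p^2 - 6p + 5 = (p - 5)(p^2 + p - 1).
Apply the quadratic formula to p^2 + p - 1 = 0: p = (-1 +/- sqrt(5))/2, i.e. p ~= 0.618 or p ~= -1.618.

p = -1.618 or p = 0.618 or p = 5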